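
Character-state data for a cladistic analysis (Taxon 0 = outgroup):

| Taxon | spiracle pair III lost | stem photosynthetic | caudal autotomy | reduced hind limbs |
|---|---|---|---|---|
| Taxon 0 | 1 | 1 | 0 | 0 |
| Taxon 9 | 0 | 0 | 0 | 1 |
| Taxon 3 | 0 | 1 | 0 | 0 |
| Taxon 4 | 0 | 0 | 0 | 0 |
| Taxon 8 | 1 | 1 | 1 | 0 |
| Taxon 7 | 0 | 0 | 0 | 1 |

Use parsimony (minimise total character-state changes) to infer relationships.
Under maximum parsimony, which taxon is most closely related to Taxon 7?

Taxon 9

Character polarity is set by the outgroup: the derived state is whichever differs from the outgroup's state, so for spiracle pair III lost, stem photosynthetic the derived state is '0', and for the remaining characters it is '1'.
Only Taxon 3, Taxon 4, Taxon 7, and Taxon 9 show the derived state '0' for spiracle pair III lost, supporting them as a clade.
Only Taxon 4, Taxon 7, and Taxon 9 show the derived state '0' for stem photosynthetic, supporting them as a clade.
caudal autotomy (derived state '1') is unique to Taxon 8 (autapomorphy; uninformative for grouping).
reduced hind limbs (derived state '1') is shared by Taxon 7 and Taxon 9 — a synapomorphy uniting that clade.
Most parsimonious ingroup topology: ((((Taxon 9,Taxon 7),Taxon 4),Taxon 3),Taxon 8).
Taxon 7 and Taxon 9 form a cherry on this tree, so they are sister taxa.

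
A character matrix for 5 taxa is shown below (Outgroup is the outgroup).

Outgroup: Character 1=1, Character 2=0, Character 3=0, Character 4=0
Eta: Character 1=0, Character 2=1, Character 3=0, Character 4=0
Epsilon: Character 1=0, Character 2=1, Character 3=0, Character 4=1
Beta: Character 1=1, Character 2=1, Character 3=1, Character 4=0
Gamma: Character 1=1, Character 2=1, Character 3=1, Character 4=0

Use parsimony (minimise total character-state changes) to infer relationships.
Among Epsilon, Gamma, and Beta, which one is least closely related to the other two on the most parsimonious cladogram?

Character polarity is set by the outgroup: the derived state is whichever differs from the outgroup's state, so for Character 1 the derived state is '0', and for the remaining characters it is '1'.
Character 1 (derived state '0') is shared by Epsilon and Eta — a synapomorphy uniting that clade.
All ingroup taxa share the derived state '1' for Character 2; it defines the ingroup but does not resolve relationships within it.
Character 3: derived state '1' in Beta and Gamma only — synapomorphy for {Beta, Gamma}.
Character 4: derived state '1' in Epsilon only — an autapomorphy, so it tells us nothing about relationships among taxa.
Most parsimonious ingroup topology: ((Eta,Epsilon),(Beta,Gamma)).
Beta and Gamma share a more recent common ancestor with each other than either does with Epsilon, so Epsilon is the least closely related of the three.

Epsilon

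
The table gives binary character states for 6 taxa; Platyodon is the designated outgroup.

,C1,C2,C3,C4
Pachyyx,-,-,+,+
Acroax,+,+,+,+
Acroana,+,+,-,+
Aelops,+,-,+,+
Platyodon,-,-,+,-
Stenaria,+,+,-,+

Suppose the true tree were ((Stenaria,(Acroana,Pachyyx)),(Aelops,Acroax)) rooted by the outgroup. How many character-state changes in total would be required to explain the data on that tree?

Map each character onto ((Stenaria,(Acroana,Pachyyx)),(Aelops,Acroax)) (rooted by Platyodon) and count the minimum state changes it requires (Fitch parsimony):
C1: 2; C2: 3; C3: 2; C4: 1.
Total tree length = 8.

8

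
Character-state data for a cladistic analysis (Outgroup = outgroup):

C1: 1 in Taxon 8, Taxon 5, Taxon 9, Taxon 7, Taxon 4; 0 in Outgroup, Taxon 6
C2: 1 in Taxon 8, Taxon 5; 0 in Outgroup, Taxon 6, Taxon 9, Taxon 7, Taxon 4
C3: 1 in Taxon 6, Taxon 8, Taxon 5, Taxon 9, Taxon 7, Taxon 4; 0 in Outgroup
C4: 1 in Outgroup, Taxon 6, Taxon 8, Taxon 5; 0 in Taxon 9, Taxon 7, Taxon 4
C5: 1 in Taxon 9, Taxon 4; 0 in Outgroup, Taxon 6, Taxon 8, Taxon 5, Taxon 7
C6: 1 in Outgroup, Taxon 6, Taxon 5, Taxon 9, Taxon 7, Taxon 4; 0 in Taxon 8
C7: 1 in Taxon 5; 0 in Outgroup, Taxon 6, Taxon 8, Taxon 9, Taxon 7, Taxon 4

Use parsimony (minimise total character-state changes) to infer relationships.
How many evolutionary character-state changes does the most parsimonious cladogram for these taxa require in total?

Character polarity is set by the outgroup: the derived state is whichever differs from the outgroup's state, so for C4, C6 the derived state is '0', and for the remaining characters it is '1'.
C1: derived state '1' in Taxon 4, Taxon 5, Taxon 7, Taxon 8, and Taxon 9 only — synapomorphy for {Taxon 4, Taxon 5, Taxon 7, Taxon 8, Taxon 9}.
C2 (derived state '1') is shared by Taxon 5 and Taxon 8 — a synapomorphy uniting that clade.
All ingroup taxa share the derived state '1' for C3; it defines the ingroup but does not resolve relationships within it.
C4: derived state '0' in Taxon 4, Taxon 7, and Taxon 9 only — synapomorphy for {Taxon 4, Taxon 7, Taxon 9}.
Only Taxon 4 and Taxon 9 show the derived state '1' for C5, supporting them as a clade.
C6 (derived state '0') is unique to Taxon 8 (autapomorphy; uninformative for grouping).
C7: derived state '1' in Taxon 5 only — an autapomorphy, so it tells us nothing about relationships among taxa.
Most parsimonious ingroup topology: (Taxon 6,((Taxon 8,Taxon 5),((Taxon 9,Taxon 4),Taxon 7))).
Changes per character on this tree: C1: 1; C2: 1; C3: 1; C4: 1; C5: 1; C6: 1; C7: 1.
Total = 7.

7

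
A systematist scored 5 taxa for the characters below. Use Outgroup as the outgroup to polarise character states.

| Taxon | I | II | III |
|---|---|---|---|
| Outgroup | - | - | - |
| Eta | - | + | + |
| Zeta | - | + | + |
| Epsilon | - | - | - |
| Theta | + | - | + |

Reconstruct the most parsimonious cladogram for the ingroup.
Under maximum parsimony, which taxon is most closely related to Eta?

The outgroup has state '-' for every character, so '+' is the derived state throughout.
I (derived state '+') is unique to Theta (autapomorphy; uninformative for grouping).
Only Eta and Zeta show the derived state '+' for II, supporting them as a clade.
III: derived state '+' in Eta, Theta, and Zeta only — synapomorphy for {Eta, Theta, Zeta}.
Most parsimonious ingroup topology: (((Eta,Zeta),Theta),Epsilon).
Eta and Zeta form a cherry on this tree, so they are sister taxa.

Zeta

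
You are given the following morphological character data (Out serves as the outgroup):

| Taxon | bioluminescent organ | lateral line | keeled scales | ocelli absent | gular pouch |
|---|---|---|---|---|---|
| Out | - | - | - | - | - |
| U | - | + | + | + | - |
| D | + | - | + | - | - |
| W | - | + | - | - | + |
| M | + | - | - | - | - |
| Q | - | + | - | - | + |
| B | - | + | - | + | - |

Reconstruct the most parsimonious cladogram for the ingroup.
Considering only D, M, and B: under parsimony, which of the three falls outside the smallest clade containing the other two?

The outgroup has state '-' for every character, so '+' is the derived state throughout.
bioluminescent organ (derived state '+') is shared by D and M — a synapomorphy uniting that clade.
Only B, Q, U, and W show the derived state '+' for lateral line, supporting them as a clade.
keeled scales groups D and U, which is incompatible with the clades supported by the remaining characters; treating it as convergent (homoplasy) costs fewer steps than any alternative tree.
ocelli absent: derived state '+' in B and U only — synapomorphy for {B, U}.
gular pouch: derived state '+' in Q and W only — synapomorphy for {Q, W}.
Most parsimonious ingroup topology: (((U,B),(W,Q)),(D,M)).
M and D share a more recent common ancestor with each other than either does with B, so B is the least closely related of the three.

B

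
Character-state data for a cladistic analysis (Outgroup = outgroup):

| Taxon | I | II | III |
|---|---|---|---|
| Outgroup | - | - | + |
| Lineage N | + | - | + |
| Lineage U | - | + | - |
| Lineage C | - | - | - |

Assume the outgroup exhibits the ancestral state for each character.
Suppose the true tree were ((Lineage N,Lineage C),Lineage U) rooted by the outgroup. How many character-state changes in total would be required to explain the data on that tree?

Map each character onto ((Lineage N,Lineage C),Lineage U) (rooted by Outgroup) and count the minimum state changes it requires (Fitch parsimony):
I: 1; II: 1; III: 2.
Total tree length = 4.

4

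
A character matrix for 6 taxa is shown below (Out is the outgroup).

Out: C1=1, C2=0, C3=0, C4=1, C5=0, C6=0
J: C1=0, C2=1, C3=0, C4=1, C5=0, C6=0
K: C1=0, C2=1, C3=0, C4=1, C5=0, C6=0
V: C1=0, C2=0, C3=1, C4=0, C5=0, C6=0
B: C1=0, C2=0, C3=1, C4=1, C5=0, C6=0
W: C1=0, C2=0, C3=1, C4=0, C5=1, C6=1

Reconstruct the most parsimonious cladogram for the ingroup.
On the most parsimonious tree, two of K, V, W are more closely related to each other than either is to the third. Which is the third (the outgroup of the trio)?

Character polarity is set by the outgroup: the derived state is whichever differs from the outgroup's state, so for C1, C4 the derived state is '0', and for the remaining characters it is '1'.
C1 (derived state '0') is shared by all ingroup taxa — unites the whole ingroup.
C2 (derived state '1') is shared by J and K — a synapomorphy uniting that clade.
Only B, V, and W show the derived state '1' for C3, supporting them as a clade.
C4: derived state '0' in V and W only — synapomorphy for {V, W}.
C5 (derived state '1') is unique to W (autapomorphy; uninformative for grouping).
C6: derived state '1' in W only — an autapomorphy, so it tells us nothing about relationships among taxa.
Most parsimonious ingroup topology: ((J,K),((V,W),B)).
W and V share a more recent common ancestor with each other than either does with K, so K is the least closely related of the three.

K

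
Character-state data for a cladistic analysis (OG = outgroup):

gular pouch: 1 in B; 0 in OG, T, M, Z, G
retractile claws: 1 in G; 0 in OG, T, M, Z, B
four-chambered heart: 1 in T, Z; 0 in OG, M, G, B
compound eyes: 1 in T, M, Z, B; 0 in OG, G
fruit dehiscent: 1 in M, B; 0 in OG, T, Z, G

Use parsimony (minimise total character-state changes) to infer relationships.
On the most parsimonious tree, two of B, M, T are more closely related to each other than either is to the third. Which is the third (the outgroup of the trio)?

T

The outgroup has state '0' for every character, so '1' is the derived state throughout.
gular pouch: derived state '1' in B only — an autapomorphy, so it tells us nothing about relationships among taxa.
retractile claws (derived state '1') is unique to G (autapomorphy; uninformative for grouping).
Only T and Z show the derived state '1' for four-chambered heart, supporting them as a clade.
compound eyes (derived state '1') is shared by B, M, T, and Z — a synapomorphy uniting that clade.
fruit dehiscent: derived state '1' in B and M only — synapomorphy for {B, M}.
Most parsimonious ingroup topology: (((T,Z),(M,B)),G).
B and M share a more recent common ancestor with each other than either does with T, so T is the least closely related of the three.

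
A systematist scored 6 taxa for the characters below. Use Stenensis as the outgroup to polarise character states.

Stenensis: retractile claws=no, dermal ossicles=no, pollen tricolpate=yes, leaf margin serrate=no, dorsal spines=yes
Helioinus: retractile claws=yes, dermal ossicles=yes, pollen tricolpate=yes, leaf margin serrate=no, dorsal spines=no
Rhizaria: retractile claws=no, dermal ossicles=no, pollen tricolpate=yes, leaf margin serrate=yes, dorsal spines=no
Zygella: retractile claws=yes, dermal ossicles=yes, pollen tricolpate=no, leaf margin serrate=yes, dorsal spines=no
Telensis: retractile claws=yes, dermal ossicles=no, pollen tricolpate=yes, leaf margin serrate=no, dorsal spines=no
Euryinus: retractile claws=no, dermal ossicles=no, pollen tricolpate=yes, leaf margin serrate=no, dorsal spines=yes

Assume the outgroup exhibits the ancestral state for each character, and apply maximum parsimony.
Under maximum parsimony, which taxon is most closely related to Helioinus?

Zygella

Character polarity is set by the outgroup: the derived state is whichever differs from the outgroup's state, so for pollen tricolpate, dorsal spines the derived state is 'no', and for the remaining characters it is 'yes'.
retractile claws: derived state 'yes' in Helioinus, Telensis, and Zygella only — synapomorphy for {Helioinus, Telensis, Zygella}.
dermal ossicles: derived state 'yes' in Helioinus and Zygella only — synapomorphy for {Helioinus, Zygella}.
pollen tricolpate: derived state 'no' in Zygella only — an autapomorphy, so it tells us nothing about relationships among taxa.
leaf margin serrate (state 'yes') occurs in Rhizaria and Zygella but conflicts with the nesting implied by the other characters — most parsimoniously interpreted as homoplasy.
dorsal spines (derived state 'no') is shared by Helioinus, Rhizaria, Telensis, and Zygella — a synapomorphy uniting that clade.
Most parsimonious ingroup topology: ((((Helioinus,Zygella),Telensis),Rhizaria),Euryinus).
Helioinus and Zygella form a cherry on this tree, so they are sister taxa.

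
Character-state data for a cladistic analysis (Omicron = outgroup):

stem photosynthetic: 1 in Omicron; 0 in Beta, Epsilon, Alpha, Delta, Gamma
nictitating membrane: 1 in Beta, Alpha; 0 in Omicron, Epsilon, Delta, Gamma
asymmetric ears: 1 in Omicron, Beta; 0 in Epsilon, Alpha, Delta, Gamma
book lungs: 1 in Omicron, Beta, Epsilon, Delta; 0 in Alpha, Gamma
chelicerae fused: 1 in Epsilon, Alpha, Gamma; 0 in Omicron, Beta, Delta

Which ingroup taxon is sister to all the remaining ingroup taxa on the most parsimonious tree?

Character polarity is set by the outgroup: the derived state is whichever differs from the outgroup's state, so for stem photosynthetic, asymmetric ears, book lungs the derived state is '0', and for the remaining characters it is '1'.
stem photosynthetic (derived state '0') is shared by all ingroup taxa — unites the whole ingroup.
nictitating membrane (state '1') occurs in Alpha and Beta but conflicts with the nesting implied by the other characters — most parsimoniously interpreted as homoplasy.
Only Alpha, Delta, Epsilon, and Gamma show the derived state '0' for asymmetric ears, supporting them as a clade.
book lungs (derived state '0') is shared by Alpha and Gamma — a synapomorphy uniting that clade.
Only Alpha, Epsilon, and Gamma show the derived state '1' for chelicerae fused, supporting them as a clade.
Most parsimonious ingroup topology: (Beta,((Epsilon,(Alpha,Gamma)),Delta)).
Beta is sister to the clade containing all other ingroup taxa, so it is the earliest-diverging (most basal) ingroup lineage.

Beta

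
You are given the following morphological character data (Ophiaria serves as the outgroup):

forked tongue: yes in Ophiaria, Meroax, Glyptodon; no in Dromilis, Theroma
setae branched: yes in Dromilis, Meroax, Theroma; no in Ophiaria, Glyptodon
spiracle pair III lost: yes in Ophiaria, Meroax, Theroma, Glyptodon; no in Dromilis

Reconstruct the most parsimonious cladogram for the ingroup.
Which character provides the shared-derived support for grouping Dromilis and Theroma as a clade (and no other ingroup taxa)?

Character polarity is set by the outgroup: the derived state is whichever differs from the outgroup's state, so for forked tongue, spiracle pair III lost the derived state is 'no', and for the remaining characters it is 'yes'.
forked tongue: derived state 'no' in Dromilis and Theroma only — synapomorphy for {Dromilis, Theroma}.
setae branched (derived state 'yes') is shared by Dromilis, Meroax, and Theroma — a synapomorphy uniting that clade.
spiracle pair III lost (derived state 'no') is unique to Dromilis (autapomorphy; uninformative for grouping).
Most parsimonious ingroup topology: (((Dromilis,Theroma),Meroax),Glyptodon).
The clade {Dromilis, Theroma} is supported by forked tongue: its derived state 'no' occurs in exactly those taxa and in no other taxon (including the outgroup).

forked tongue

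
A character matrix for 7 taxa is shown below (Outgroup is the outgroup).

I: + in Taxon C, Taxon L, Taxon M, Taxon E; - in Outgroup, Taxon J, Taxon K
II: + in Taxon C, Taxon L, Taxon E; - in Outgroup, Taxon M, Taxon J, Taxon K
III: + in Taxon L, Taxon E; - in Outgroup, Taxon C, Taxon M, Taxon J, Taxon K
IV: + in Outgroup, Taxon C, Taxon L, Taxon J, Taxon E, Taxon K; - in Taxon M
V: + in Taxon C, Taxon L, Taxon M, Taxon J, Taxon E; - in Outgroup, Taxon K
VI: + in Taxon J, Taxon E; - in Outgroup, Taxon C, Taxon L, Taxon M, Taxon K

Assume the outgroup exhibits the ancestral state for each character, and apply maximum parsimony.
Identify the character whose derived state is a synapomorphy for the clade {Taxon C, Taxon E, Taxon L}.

Character polarity is set by the outgroup: the derived state is whichever differs from the outgroup's state, so for IV the derived state is '-', and for the remaining characters it is '+'.
Only Taxon C, Taxon E, Taxon L, and Taxon M show the derived state '+' for I, supporting them as a clade.
Only Taxon C, Taxon E, and Taxon L show the derived state '+' for II, supporting them as a clade.
III: derived state '+' in Taxon E and Taxon L only — synapomorphy for {Taxon E, Taxon L}.
IV: derived state '-' in Taxon M only — an autapomorphy, so it tells us nothing about relationships among taxa.
V (derived state '+') is shared by Taxon C, Taxon E, Taxon J, Taxon L, and Taxon M — a synapomorphy uniting that clade.
VI groups Taxon E and Taxon J, which is incompatible with the clades supported by the remaining characters; treating it as convergent (homoplasy) costs fewer steps than any alternative tree.
Most parsimonious ingroup topology: ((((Taxon C,(Taxon L,Taxon E)),Taxon M),Taxon J),Taxon K).
The clade {Taxon C, Taxon E, Taxon L} is supported by II: its derived state '+' occurs in exactly those taxa and in no other taxon (including the outgroup).

II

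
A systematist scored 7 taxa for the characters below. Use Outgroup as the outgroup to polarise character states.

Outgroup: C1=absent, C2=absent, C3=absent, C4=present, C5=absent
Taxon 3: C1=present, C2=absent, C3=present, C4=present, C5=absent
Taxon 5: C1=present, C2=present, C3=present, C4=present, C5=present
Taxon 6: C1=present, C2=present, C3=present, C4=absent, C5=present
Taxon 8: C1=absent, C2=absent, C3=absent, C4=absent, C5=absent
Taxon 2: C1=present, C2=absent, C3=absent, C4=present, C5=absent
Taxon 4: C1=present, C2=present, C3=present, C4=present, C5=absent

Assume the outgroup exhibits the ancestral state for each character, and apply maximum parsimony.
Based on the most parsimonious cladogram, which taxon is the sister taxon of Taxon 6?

Taxon 5

Character polarity is set by the outgroup: the derived state is whichever differs from the outgroup's state, so for C4 the derived state is 'absent', and for the remaining characters it is 'present'.
Only Taxon 2, Taxon 3, Taxon 4, Taxon 5, and Taxon 6 show the derived state 'present' for C1, supporting them as a clade.
C2: derived state 'present' in Taxon 4, Taxon 5, and Taxon 6 only — synapomorphy for {Taxon 4, Taxon 5, Taxon 6}.
Only Taxon 3, Taxon 4, Taxon 5, and Taxon 6 show the derived state 'present' for C3, supporting them as a clade.
C4 groups Taxon 6 and Taxon 8, which is incompatible with the clades supported by the remaining characters; treating it as convergent (homoplasy) costs fewer steps than any alternative tree.
C5 (derived state 'present') is shared by Taxon 5 and Taxon 6 — a synapomorphy uniting that clade.
Most parsimonious ingroup topology: (((Taxon 3,((Taxon 5,Taxon 6),Taxon 4)),Taxon 2),Taxon 8).
Taxon 6 and Taxon 5 form a cherry on this tree, so they are sister taxa.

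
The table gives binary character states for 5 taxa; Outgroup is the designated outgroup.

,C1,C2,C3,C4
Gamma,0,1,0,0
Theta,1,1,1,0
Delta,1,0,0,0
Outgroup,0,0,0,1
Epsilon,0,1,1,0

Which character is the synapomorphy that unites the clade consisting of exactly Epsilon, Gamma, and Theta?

Character polarity is set by the outgroup: the derived state is whichever differs from the outgroup's state, so for C4 the derived state is '0', and for the remaining characters it is '1'.
C1 (state '1') occurs in Delta and Theta but conflicts with the nesting implied by the other characters — most parsimoniously interpreted as homoplasy.
C2 (derived state '1') is shared by Epsilon, Gamma, and Theta — a synapomorphy uniting that clade.
C3: derived state '1' in Epsilon and Theta only — synapomorphy for {Epsilon, Theta}.
All ingroup taxa share the derived state '0' for C4; it defines the ingroup but does not resolve relationships within it.
Most parsimonious ingroup topology: (((Epsilon,Theta),Gamma),Delta).
The clade {Epsilon, Gamma, Theta} is supported by C2: its derived state '1' occurs in exactly those taxa and in no other taxon (including the outgroup).

C2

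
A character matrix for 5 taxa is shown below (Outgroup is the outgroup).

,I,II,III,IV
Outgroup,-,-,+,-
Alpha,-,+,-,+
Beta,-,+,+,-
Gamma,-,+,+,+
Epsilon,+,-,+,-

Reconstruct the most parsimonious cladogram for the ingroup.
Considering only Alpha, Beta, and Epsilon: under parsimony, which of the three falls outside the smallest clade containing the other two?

Character polarity is set by the outgroup: the derived state is whichever differs from the outgroup's state, so for III the derived state is '-', and for the remaining characters it is '+'.
I (derived state '+') is unique to Epsilon (autapomorphy; uninformative for grouping).
II: derived state '+' in Alpha, Beta, and Gamma only — synapomorphy for {Alpha, Beta, Gamma}.
III (derived state '-') is unique to Alpha (autapomorphy; uninformative for grouping).
Only Alpha and Gamma show the derived state '+' for IV, supporting them as a clade.
Most parsimonious ingroup topology: (((Alpha,Gamma),Beta),Epsilon).
Alpha and Beta share a more recent common ancestor with each other than either does with Epsilon, so Epsilon is the least closely related of the three.

Epsilon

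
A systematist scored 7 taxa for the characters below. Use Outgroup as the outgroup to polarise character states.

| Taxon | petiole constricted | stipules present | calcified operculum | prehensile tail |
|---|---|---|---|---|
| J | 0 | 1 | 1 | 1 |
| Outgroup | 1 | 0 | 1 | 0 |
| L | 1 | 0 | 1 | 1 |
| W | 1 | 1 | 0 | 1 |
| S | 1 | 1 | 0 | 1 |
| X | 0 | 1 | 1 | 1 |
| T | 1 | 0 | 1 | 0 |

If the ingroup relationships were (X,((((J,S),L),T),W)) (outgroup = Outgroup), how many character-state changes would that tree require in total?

Map each character onto (X,((((J,S),L),T),W)) (rooted by Outgroup) and count the minimum state changes it requires (Fitch parsimony):
petiole constricted: 2; stipules present: 3; calcified operculum: 2; prehensile tail: 2.
Total tree length = 9.

9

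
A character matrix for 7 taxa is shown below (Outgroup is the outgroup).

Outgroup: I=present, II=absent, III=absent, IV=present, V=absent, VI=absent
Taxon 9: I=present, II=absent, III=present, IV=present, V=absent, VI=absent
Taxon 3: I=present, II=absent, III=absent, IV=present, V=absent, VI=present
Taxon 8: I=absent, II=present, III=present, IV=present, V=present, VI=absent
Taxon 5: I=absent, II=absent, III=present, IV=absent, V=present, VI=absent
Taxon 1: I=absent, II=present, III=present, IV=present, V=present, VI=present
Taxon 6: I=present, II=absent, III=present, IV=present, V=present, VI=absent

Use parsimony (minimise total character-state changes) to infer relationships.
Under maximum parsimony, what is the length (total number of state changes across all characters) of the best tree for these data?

7

Character polarity is set by the outgroup: the derived state is whichever differs from the outgroup's state, so for I, IV the derived state is 'absent', and for the remaining characters it is 'present'.
Only Taxon 1, Taxon 5, and Taxon 8 show the derived state 'absent' for I, supporting them as a clade.
II: derived state 'present' in Taxon 1 and Taxon 8 only — synapomorphy for {Taxon 1, Taxon 8}.
III (derived state 'present') is shared by Taxon 1, Taxon 5, Taxon 6, Taxon 8, and Taxon 9 — a synapomorphy uniting that clade.
IV (derived state 'absent') is unique to Taxon 5 (autapomorphy; uninformative for grouping).
Only Taxon 1, Taxon 5, Taxon 6, and Taxon 8 show the derived state 'present' for V, supporting them as a clade.
VI (state 'present') occurs in Taxon 1 and Taxon 3 but conflicts with the nesting implied by the other characters — most parsimoniously interpreted as homoplasy.
Most parsimonious ingroup topology: ((Taxon 9,(((Taxon 8,Taxon 1),Taxon 5),Taxon 6)),Taxon 3).
Changes per character on this tree: I: 1; II: 1; III: 1; IV: 1; V: 1; VI: 2.
Total = 7.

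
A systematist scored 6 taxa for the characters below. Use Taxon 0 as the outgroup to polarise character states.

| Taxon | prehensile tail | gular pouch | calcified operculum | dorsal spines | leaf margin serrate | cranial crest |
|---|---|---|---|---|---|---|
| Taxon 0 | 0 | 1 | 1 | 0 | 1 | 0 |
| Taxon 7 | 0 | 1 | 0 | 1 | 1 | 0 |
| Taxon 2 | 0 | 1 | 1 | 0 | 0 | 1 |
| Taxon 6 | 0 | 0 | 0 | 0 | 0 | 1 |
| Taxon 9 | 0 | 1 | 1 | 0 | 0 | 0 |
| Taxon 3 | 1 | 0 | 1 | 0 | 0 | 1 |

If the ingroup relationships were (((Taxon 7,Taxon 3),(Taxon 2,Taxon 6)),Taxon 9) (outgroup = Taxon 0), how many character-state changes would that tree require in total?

10

Map each character onto (((Taxon 7,Taxon 3),(Taxon 2,Taxon 6)),Taxon 9) (rooted by Taxon 0) and count the minimum state changes it requires (Fitch parsimony):
prehensile tail: 1; gular pouch: 2; calcified operculum: 2; dorsal spines: 1; leaf margin serrate: 2; cranial crest: 2.
Total tree length = 10.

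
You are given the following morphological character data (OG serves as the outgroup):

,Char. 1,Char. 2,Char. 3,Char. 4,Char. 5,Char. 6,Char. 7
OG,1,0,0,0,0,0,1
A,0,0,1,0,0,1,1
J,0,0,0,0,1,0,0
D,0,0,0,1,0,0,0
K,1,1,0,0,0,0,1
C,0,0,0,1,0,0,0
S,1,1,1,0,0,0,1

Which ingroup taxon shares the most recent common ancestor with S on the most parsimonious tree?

K

Character polarity is set by the outgroup: the derived state is whichever differs from the outgroup's state, so for Char. 1, Char. 7 the derived state is '0', and for the remaining characters it is '1'.
Char. 1: derived state '0' in A, C, D, and J only — synapomorphy for {A, C, D, J}.
Only K and S show the derived state '1' for Char. 2, supporting them as a clade.
Char. 3 (state '1') occurs in A and S but conflicts with the nesting implied by the other characters — most parsimoniously interpreted as homoplasy.
Char. 4 (derived state '1') is shared by C and D — a synapomorphy uniting that clade.
Char. 5: derived state '1' in J only — an autapomorphy, so it tells us nothing about relationships among taxa.
Char. 6 (derived state '1') is unique to A (autapomorphy; uninformative for grouping).
Char. 7: derived state '0' in C, D, and J only — synapomorphy for {C, D, J}.
Most parsimonious ingroup topology: ((A,(J,(D,C))),(K,S)).
S and K form a cherry on this tree, so they are sister taxa.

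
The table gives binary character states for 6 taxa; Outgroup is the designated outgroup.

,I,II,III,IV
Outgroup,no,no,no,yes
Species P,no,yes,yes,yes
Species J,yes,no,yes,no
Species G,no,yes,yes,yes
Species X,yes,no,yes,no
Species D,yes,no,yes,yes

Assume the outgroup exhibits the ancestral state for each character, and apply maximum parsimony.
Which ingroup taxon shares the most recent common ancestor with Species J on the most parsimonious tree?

Character polarity is set by the outgroup: the derived state is whichever differs from the outgroup's state, so for IV the derived state is 'no', and for the remaining characters it is 'yes'.
I: derived state 'yes' in Species D, Species J, and Species X only — synapomorphy for {Species D, Species J, Species X}.
II: derived state 'yes' in Species G and Species P only — synapomorphy for {Species G, Species P}.
III (derived state 'yes') is shared by all ingroup taxa — unites the whole ingroup.
IV: derived state 'no' in Species J and Species X only — synapomorphy for {Species J, Species X}.
Most parsimonious ingroup topology: ((Species P,Species G),((Species J,Species X),Species D)).
Species J and Species X form a cherry on this tree, so they are sister taxa.

Species X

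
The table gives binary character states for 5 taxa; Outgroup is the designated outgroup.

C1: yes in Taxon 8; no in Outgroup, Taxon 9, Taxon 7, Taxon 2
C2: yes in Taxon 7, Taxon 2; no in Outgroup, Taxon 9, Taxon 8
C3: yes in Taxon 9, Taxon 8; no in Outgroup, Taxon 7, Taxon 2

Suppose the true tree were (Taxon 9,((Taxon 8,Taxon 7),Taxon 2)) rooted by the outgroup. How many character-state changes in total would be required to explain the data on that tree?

Map each character onto (Taxon 9,((Taxon 8,Taxon 7),Taxon 2)) (rooted by Outgroup) and count the minimum state changes it requires (Fitch parsimony):
C1: 1; C2: 2; C3: 2.
Total tree length = 5.

5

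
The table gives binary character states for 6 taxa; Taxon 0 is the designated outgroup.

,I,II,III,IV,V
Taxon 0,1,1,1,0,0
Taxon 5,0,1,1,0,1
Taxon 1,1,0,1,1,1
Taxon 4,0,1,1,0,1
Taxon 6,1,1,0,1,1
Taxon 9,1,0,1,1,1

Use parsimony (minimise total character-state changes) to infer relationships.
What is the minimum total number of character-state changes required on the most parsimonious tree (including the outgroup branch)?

5

Character polarity is set by the outgroup: the derived state is whichever differs from the outgroup's state, so for I, II, III the derived state is '0', and for the remaining characters it is '1'.
I: derived state '0' in Taxon 4 and Taxon 5 only — synapomorphy for {Taxon 4, Taxon 5}.
II (derived state '0') is shared by Taxon 1 and Taxon 9 — a synapomorphy uniting that clade.
III (derived state '0') is unique to Taxon 6 (autapomorphy; uninformative for grouping).
IV: derived state '1' in Taxon 1, Taxon 6, and Taxon 9 only — synapomorphy for {Taxon 1, Taxon 6, Taxon 9}.
All ingroup taxa share the derived state '1' for V; it defines the ingroup but does not resolve relationships within it.
Most parsimonious ingroup topology: (((Taxon 1,Taxon 9),Taxon 6),(Taxon 4,Taxon 5)).
Changes per character on this tree: I: 1; II: 1; III: 1; IV: 1; V: 1.
Total = 5.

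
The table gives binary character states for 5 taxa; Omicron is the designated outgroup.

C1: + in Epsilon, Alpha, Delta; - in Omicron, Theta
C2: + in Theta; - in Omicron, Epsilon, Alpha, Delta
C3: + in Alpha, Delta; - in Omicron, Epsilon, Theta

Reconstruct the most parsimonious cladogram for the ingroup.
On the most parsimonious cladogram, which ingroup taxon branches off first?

Theta

The outgroup has state '-' for every character, so '+' is the derived state throughout.
Only Alpha, Delta, and Epsilon show the derived state '+' for C1, supporting them as a clade.
C2: derived state '+' in Theta only — an autapomorphy, so it tells us nothing about relationships among taxa.
C3: derived state '+' in Alpha and Delta only — synapomorphy for {Alpha, Delta}.
Most parsimonious ingroup topology: ((Epsilon,(Alpha,Delta)),Theta).
Theta is sister to the clade containing all other ingroup taxa, so it is the earliest-diverging (most basal) ingroup lineage.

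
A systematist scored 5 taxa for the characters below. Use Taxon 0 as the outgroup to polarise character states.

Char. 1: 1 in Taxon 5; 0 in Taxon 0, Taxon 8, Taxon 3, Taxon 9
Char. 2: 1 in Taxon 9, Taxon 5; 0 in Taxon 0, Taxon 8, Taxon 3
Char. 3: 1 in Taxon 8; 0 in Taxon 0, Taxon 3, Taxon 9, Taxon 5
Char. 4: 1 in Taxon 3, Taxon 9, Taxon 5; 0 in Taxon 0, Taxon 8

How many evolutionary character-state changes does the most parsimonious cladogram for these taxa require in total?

The outgroup has state '0' for every character, so '1' is the derived state throughout.
Char. 1: derived state '1' in Taxon 5 only — an autapomorphy, so it tells us nothing about relationships among taxa.
Only Taxon 5 and Taxon 9 show the derived state '1' for Char. 2, supporting them as a clade.
Char. 3: derived state '1' in Taxon 8 only — an autapomorphy, so it tells us nothing about relationships among taxa.
Only Taxon 3, Taxon 5, and Taxon 9 show the derived state '1' for Char. 4, supporting them as a clade.
Most parsimonious ingroup topology: (Taxon 8,(Taxon 3,(Taxon 9,Taxon 5))).
Changes per character on this tree: Char. 1: 1; Char. 2: 1; Char. 3: 1; Char. 4: 1.
Total = 4.

4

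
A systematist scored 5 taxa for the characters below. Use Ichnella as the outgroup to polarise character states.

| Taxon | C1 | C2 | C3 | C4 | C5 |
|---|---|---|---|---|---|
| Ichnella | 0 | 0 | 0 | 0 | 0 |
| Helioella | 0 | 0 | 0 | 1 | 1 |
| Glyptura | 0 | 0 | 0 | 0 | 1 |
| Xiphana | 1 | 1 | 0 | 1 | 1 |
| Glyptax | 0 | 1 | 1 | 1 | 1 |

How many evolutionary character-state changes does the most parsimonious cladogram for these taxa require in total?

The outgroup has state '0' for every character, so '1' is the derived state throughout.
C1 (derived state '1') is unique to Xiphana (autapomorphy; uninformative for grouping).
C2: derived state '1' in Glyptax and Xiphana only — synapomorphy for {Glyptax, Xiphana}.
C3: derived state '1' in Glyptax only — an autapomorphy, so it tells us nothing about relationships among taxa.
C4 (derived state '1') is shared by Glyptax, Helioella, and Xiphana — a synapomorphy uniting that clade.
C5 (derived state '1') is shared by all ingroup taxa — unites the whole ingroup.
Most parsimonious ingroup topology: ((Helioella,(Xiphana,Glyptax)),Glyptura).
Changes per character on this tree: C1: 1; C2: 1; C3: 1; C4: 1; C5: 1.
Total = 5.

5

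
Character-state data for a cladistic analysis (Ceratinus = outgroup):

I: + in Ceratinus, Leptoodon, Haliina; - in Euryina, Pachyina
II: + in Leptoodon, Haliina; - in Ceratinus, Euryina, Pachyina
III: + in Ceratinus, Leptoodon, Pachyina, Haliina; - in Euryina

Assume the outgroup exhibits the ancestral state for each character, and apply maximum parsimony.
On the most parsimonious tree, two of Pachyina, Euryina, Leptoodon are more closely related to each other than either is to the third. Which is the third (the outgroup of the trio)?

Leptoodon

Character polarity is set by the outgroup: the derived state is whichever differs from the outgroup's state, so for I, III the derived state is '-', and for the remaining characters it is '+'.
Only Euryina and Pachyina show the derived state '-' for I, supporting them as a clade.
II: derived state '+' in Haliina and Leptoodon only — synapomorphy for {Haliina, Leptoodon}.
III: derived state '-' in Euryina only — an autapomorphy, so it tells us nothing about relationships among taxa.
Most parsimonious ingroup topology: ((Leptoodon,Haliina),(Euryina,Pachyina)).
Euryina and Pachyina share a more recent common ancestor with each other than either does with Leptoodon, so Leptoodon is the least closely related of the three.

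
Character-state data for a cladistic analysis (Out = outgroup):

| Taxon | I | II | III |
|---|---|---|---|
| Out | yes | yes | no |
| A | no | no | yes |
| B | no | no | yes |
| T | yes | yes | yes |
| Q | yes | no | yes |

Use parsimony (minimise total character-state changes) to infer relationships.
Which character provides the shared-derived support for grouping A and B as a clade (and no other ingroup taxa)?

I

Character polarity is set by the outgroup: the derived state is whichever differs from the outgroup's state, so for I, II the derived state is 'no', and for the remaining characters it is 'yes'.
Only A and B show the derived state 'no' for I, supporting them as a clade.
Only A, B, and Q show the derived state 'no' for II, supporting them as a clade.
III (derived state 'yes') is shared by all ingroup taxa — unites the whole ingroup.
Most parsimonious ingroup topology: (((A,B),Q),T).
The clade {A, B} is supported by I: its derived state 'no' occurs in exactly those taxa and in no other taxon (including the outgroup).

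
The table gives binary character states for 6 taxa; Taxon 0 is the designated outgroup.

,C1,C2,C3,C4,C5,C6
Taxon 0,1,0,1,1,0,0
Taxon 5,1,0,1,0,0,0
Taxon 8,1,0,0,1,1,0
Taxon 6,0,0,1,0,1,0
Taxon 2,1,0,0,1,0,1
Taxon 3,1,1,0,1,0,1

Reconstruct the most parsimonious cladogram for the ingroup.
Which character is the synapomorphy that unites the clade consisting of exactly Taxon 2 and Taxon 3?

C6

Character polarity is set by the outgroup: the derived state is whichever differs from the outgroup's state, so for C1, C3, C4 the derived state is '0', and for the remaining characters it is '1'.
C1 (derived state '0') is unique to Taxon 6 (autapomorphy; uninformative for grouping).
C2 (derived state '1') is unique to Taxon 3 (autapomorphy; uninformative for grouping).
C3 (derived state '0') is shared by Taxon 2, Taxon 3, and Taxon 8 — a synapomorphy uniting that clade.
Only Taxon 5 and Taxon 6 show the derived state '0' for C4, supporting them as a clade.
C5 groups Taxon 6 and Taxon 8, which is incompatible with the clades supported by the remaining characters; treating it as convergent (homoplasy) costs fewer steps than any alternative tree.
C6: derived state '1' in Taxon 2 and Taxon 3 only — synapomorphy for {Taxon 2, Taxon 3}.
Most parsimonious ingroup topology: ((Taxon 5,Taxon 6),(Taxon 8,(Taxon 2,Taxon 3))).
The clade {Taxon 2, Taxon 3} is supported by C6: its derived state '1' occurs in exactly those taxa and in no other taxon (including the outgroup).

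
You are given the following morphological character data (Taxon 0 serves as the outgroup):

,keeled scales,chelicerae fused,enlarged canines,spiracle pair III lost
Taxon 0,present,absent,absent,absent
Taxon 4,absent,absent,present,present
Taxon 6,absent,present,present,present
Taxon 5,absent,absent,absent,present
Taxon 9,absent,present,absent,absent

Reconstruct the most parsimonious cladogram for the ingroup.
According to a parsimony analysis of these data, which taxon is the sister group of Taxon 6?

Taxon 4

Character polarity is set by the outgroup: the derived state is whichever differs from the outgroup's state, so for keeled scales the derived state is 'absent', and for the remaining characters it is 'present'.
All ingroup taxa share the derived state 'absent' for keeled scales; it defines the ingroup but does not resolve relationships within it.
chelicerae fused groups Taxon 6 and Taxon 9, which is incompatible with the clades supported by the remaining characters; treating it as convergent (homoplasy) costs fewer steps than any alternative tree.
enlarged canines: derived state 'present' in Taxon 4 and Taxon 6 only — synapomorphy for {Taxon 4, Taxon 6}.
spiracle pair III lost: derived state 'present' in Taxon 4, Taxon 5, and Taxon 6 only — synapomorphy for {Taxon 4, Taxon 5, Taxon 6}.
Most parsimonious ingroup topology: (((Taxon 4,Taxon 6),Taxon 5),Taxon 9).
Taxon 6 and Taxon 4 form a cherry on this tree, so they are sister taxa.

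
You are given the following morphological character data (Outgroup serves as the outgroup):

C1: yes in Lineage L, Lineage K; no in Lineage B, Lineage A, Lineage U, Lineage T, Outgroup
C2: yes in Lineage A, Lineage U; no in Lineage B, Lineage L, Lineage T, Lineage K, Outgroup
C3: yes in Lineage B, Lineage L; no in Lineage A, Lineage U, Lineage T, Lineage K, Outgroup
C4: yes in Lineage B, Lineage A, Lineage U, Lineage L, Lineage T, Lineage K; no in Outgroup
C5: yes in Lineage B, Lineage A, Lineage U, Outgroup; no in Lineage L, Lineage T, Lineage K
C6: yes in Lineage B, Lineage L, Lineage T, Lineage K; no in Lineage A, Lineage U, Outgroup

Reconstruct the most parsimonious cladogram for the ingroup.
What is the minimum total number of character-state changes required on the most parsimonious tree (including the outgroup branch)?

7

Character polarity is set by the outgroup: the derived state is whichever differs from the outgroup's state, so for C5 the derived state is 'no', and for the remaining characters it is 'yes'.
C1 (derived state 'yes') is shared by Lineage K and Lineage L — a synapomorphy uniting that clade.
C2: derived state 'yes' in Lineage A and Lineage U only — synapomorphy for {Lineage A, Lineage U}.
C3 (state 'yes') occurs in Lineage B and Lineage L but conflicts with the nesting implied by the other characters — most parsimoniously interpreted as homoplasy.
All ingroup taxa share the derived state 'yes' for C4; it defines the ingroup but does not resolve relationships within it.
C5 (derived state 'no') is shared by Lineage K, Lineage L, and Lineage T — a synapomorphy uniting that clade.
Only Lineage B, Lineage K, Lineage L, and Lineage T show the derived state 'yes' for C6, supporting them as a clade.
Most parsimonious ingroup topology: ((((Lineage L,Lineage K),Lineage T),Lineage B),(Lineage A,Lineage U)).
Changes per character on this tree: C1: 1; C2: 1; C3: 2; C4: 1; C5: 1; C6: 1.
Total = 7.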